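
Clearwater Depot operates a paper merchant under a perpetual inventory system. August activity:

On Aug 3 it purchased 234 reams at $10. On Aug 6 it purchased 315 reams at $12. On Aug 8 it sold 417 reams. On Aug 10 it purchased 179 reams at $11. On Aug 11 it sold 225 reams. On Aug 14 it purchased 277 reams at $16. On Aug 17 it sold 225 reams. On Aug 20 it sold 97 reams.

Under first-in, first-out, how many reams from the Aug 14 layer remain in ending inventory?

41

Aug 8, 417 sold [FIFO — oldest first]: 234 @ $10 + 183 @ $12 = $4,536
Aug 11, 225 sold [FIFO — oldest first]: 132 @ $12 + 93 @ $11 = $2,607
Aug 17, 225 sold [FIFO — oldest first]: 86 @ $11 + 139 @ $16 = $3,170
Aug 20, 97 sold [FIFO — oldest first]: 97 @ $16 = $1,552
Total COGS = $4,536 + $2,607 + $3,170 + $1,552 = $11,865
Ending inventory: 41 @ $16 = $656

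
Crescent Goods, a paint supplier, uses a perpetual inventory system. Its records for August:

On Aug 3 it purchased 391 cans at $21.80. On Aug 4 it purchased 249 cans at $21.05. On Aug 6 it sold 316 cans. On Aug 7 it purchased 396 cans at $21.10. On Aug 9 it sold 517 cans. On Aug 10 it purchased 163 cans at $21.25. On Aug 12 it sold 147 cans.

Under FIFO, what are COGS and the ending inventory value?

Aug 6, 316 sold [FIFO — oldest first]: 316 @ $21.80 = $6,888.80
Aug 9, 517 sold [FIFO — oldest first]: 75 @ $21.80 + 249 @ $21.05 + 193 @ $21.10 = $10,948.75
Aug 12, 147 sold [FIFO — oldest first]: 147 @ $21.10 = $3,101.70
Total COGS = $6,888.80 + $10,948.75 + $3,101.70 = $20,939.25
Ending inventory: 56 @ $21.10 + 163 @ $21.25 = $4,645.35
Check: goods available $25,584.60 = COGS $20,939.25 + ending $4,645.35

COGS = $20,939.25; ending inventory = $4,645.35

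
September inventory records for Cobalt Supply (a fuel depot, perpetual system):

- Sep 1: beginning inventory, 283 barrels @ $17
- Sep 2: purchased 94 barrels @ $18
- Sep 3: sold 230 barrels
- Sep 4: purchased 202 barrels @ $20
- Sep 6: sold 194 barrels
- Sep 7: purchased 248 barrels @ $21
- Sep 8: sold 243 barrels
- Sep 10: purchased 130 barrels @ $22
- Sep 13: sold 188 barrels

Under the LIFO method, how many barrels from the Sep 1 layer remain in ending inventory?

102

Sep 3, 230 sold [LIFO — newest first]: 94 @ $18 + 136 @ $17 = $4,004
Sep 6, 194 sold [LIFO — newest first]: 194 @ $20 = $3,880
Sep 8, 243 sold [LIFO — newest first]: 243 @ $21 = $5,103
Sep 13, 188 sold [LIFO — newest first]: 130 @ $22 + 5 @ $21 + 8 @ $20 + 45 @ $17 = $3,890
Total COGS = $4,004 + $3,880 + $5,103 + $3,890 = $16,877
Ending inventory: 102 @ $17 = $1,734
Check: goods available $18,611 = COGS $16,877 + ending $1,734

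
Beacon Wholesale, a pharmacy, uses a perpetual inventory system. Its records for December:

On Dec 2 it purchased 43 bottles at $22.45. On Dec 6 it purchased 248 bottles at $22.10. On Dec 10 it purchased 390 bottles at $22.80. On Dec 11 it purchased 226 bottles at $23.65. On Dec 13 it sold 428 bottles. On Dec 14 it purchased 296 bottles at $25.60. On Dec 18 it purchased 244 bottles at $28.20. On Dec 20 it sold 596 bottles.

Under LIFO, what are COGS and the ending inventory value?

Dec 13, 428 sold [LIFO — newest first]: 226 @ $23.65 + 202 @ $22.80 = $9,950.50
Dec 20, 596 sold [LIFO — newest first]: 244 @ $28.20 + 296 @ $25.60 + 56 @ $22.80 = $15,735.20
Total COGS = $9,950.50 + $15,735.20 = $25,685.70
Ending inventory: 43 @ $22.45 + 248 @ $22.10 + 132 @ $22.80 = $9,455.75

COGS = $25,685.70; ending inventory = $9,455.75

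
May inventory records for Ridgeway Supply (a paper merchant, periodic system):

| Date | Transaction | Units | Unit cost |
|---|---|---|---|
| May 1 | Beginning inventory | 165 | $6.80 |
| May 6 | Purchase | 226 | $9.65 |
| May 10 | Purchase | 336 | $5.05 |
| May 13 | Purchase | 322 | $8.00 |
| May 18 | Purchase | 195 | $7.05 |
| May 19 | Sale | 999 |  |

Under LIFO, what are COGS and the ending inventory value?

May 19, 999 sold [LIFO — newest first]: 195 @ $7.05 + 322 @ $8.00 + 336 @ $5.05 + 146 @ $9.65 = $7,056.45
Ending inventory: 165 @ $6.80 + 80 @ $9.65 = $1,894.00
Check: goods available $8,950.45 = COGS $7,056.45 + ending $1,894.00

COGS = $7,056.45; ending inventory = $1,894.00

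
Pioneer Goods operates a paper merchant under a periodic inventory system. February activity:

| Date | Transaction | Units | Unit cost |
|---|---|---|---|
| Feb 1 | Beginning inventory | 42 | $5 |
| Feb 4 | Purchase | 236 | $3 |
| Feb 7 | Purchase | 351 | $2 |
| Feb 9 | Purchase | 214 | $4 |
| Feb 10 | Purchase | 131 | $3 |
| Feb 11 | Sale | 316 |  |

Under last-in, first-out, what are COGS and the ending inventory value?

COGS = $1,133; ending inventory = $1,736

Feb 11, 316 sold [LIFO — newest first]: 131 @ $3 + 185 @ $4 = $1,133
Ending inventory: 42 @ $5 + 236 @ $3 + 351 @ $2 + 29 @ $4 = $1,736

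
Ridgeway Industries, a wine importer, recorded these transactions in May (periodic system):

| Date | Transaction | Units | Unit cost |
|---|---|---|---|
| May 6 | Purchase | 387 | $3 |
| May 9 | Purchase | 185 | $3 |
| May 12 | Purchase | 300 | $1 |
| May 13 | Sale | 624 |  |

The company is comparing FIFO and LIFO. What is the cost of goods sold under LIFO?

FIFO COGS: 387 @ $3 + 185 @ $3 + 52 @ $1 = $1,768
LIFO COGS: 300 @ $1 + 185 @ $3 + 139 @ $3 = $1,272

COGS = $1,272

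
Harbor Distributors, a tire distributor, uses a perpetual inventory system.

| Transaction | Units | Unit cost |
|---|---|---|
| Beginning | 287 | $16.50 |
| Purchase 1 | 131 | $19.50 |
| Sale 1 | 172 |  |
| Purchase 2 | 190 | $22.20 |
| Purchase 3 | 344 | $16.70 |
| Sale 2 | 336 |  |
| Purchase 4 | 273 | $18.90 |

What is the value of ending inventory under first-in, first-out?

Ending inventory = $13,124.50

Sale 1 (172) [FIFO — oldest first]: 172 @ $16.50 = $2,838.00
Sale 2 (336) [FIFO — oldest first]: 115 @ $16.50 + 131 @ $19.50 + 90 @ $22.20 = $6,450.00
Total COGS = $2,838.00 + $6,450.00 = $9,288.00
Ending inventory: 100 @ $22.20 + 344 @ $16.70 + 273 @ $18.90 = $13,124.50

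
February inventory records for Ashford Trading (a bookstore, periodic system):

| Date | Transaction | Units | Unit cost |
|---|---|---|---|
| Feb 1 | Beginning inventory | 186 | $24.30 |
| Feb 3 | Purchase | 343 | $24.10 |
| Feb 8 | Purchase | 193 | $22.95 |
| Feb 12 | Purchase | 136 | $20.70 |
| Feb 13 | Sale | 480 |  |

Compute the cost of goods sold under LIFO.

Feb 13, 480 sold [LIFO — newest first]: 136 @ $20.70 + 193 @ $22.95 + 151 @ $24.10 = $10,883.65
Ending inventory: 186 @ $24.30 + 192 @ $24.10 = $9,147.00

COGS = $10,883.65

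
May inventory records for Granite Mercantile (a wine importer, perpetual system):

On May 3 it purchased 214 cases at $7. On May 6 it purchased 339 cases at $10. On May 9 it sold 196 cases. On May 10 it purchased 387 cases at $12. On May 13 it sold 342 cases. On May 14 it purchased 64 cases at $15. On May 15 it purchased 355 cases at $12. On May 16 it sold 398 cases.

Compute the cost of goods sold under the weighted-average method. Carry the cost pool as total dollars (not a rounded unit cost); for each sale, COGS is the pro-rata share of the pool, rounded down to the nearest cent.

After May 3: 214 on hand, pool $1,498.00 (≈ $7.0000 each)
After May 6: 553 on hand, pool $4,888.00 (≈ $8.8391 each)
May 9, sell 196: 196/553 × $4,888.00 → $1,732.45
After May 10: 744 on hand, pool $7,799.55 (≈ $10.4833 each)
May 13, sell 342: 342/744 × $7,799.55 → $3,585.27
After May 14: 466 on hand, pool $5,174.28 (≈ $11.1036 each)
After May 15: 821 on hand, pool $9,434.28 (≈ $11.4912 each)
May 16, sell 398: 398/821 × $9,434.28 → $4,573.49
Total COGS = $1,732.45 + $3,585.27 + $4,573.49 = $9,891.21
Ending inventory (cost pool remaining) = $4,860.79

COGS = $9,891.21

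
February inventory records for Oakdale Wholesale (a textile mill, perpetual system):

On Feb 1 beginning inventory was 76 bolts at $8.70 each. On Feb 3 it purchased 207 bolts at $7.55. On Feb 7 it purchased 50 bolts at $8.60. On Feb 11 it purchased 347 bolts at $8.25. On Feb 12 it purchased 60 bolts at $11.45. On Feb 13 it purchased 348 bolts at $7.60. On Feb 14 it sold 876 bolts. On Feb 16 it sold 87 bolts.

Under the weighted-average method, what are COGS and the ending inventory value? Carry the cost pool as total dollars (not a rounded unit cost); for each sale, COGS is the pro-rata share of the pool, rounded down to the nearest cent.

COGS = $7,831.98; ending inventory = $1,016.62

After Feb 1: 76 on hand, pool $661.20 (≈ $8.7000 each)
After Feb 3: 283 on hand, pool $2,224.05 (≈ $7.8588 each)
After Feb 7: 333 on hand, pool $2,654.05 (≈ $7.9701 each)
After Feb 11: 680 on hand, pool $5,516.80 (≈ $8.1129 each)
After Feb 12: 740 on hand, pool $6,203.80 (≈ $8.3835 each)
After Feb 13: 1088 on hand, pool $8,848.60 (≈ $8.1329 each)
Feb 14, sell 876: 876/1088 × $8,848.60 → $7,124.42
Feb 16, sell 87: 87/212 × $1,724.18 → $707.56
Total COGS = $7,124.42 + $707.56 = $7,831.98
Ending inventory (cost pool remaining) = $1,016.62
Check: goods available $8,848.60 = COGS $7,831.98 + ending $1,016.62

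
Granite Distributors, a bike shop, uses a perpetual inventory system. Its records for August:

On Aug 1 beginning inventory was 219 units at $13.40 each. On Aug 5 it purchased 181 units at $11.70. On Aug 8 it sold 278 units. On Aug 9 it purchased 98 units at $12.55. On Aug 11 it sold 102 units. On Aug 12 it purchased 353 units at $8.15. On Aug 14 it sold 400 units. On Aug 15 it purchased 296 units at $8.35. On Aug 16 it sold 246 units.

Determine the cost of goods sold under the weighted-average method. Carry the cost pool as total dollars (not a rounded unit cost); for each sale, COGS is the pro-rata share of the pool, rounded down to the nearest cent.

COGS = $10,599.01

After Aug 1: 219 on hand, pool $2,934.60 (≈ $13.4000 each)
After Aug 5: 400 on hand, pool $5,052.30 (≈ $12.6308 each)
Aug 8, sell 278: 278/400 × $5,052.30 → $3,511.34
After Aug 9: 220 on hand, pool $2,770.86 (≈ $12.5948 each)
Aug 11, sell 102: 102/220 × $2,770.86 → $1,284.67
After Aug 12: 471 on hand, pool $4,363.14 (≈ $9.2636 each)
Aug 14, sell 400: 400/471 × $4,363.14 → $3,705.42
After Aug 15: 367 on hand, pool $3,129.32 (≈ $8.5268 each)
Aug 16, sell 246: 246/367 × $3,129.32 → $2,097.58
Total COGS = $3,511.34 + $1,284.67 + $3,705.42 + $2,097.58 = $10,599.01
Ending inventory (cost pool remaining) = $1,031.74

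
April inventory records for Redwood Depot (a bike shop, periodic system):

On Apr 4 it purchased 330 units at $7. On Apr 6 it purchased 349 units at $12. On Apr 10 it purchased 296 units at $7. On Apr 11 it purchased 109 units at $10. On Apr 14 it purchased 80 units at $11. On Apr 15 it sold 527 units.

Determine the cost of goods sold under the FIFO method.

COGS = $4,674

Apr 15, 527 sold [FIFO — oldest first]: 330 @ $7 + 197 @ $12 = $4,674
Ending inventory: 152 @ $12 + 296 @ $7 + 109 @ $10 + 80 @ $11 = $5,866
Check: goods available $10,540 = COGS $4,674 + ending $5,866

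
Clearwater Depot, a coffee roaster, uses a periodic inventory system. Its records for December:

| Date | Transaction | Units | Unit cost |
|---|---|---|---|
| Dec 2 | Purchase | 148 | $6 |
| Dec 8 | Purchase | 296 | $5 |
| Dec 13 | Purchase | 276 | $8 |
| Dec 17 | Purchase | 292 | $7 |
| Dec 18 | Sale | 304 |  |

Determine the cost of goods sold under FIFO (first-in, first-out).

Dec 18, 304 sold [FIFO — oldest first]: 148 @ $6 + 156 @ $5 = $1,668
Ending inventory: 140 @ $5 + 276 @ $8 + 292 @ $7 = $4,952

COGS = $1,668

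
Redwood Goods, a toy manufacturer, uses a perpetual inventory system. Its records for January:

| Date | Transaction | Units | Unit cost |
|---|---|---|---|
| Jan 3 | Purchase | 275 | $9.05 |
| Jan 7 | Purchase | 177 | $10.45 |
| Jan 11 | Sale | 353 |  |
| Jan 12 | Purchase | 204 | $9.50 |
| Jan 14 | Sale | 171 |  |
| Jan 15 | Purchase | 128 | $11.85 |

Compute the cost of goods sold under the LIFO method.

Jan 11, 353 sold [LIFO — newest first]: 177 @ $10.45 + 176 @ $9.05 = $3,442.45
Jan 14, 171 sold [LIFO — newest first]: 171 @ $9.50 = $1,624.50
Total COGS = $3,442.45 + $1,624.50 = $5,066.95
Ending inventory: 99 @ $9.05 + 33 @ $9.50 + 128 @ $11.85 = $2,726.25
Check: goods available $7,793.20 = COGS $5,066.95 + ending $2,726.25

COGS = $5,066.95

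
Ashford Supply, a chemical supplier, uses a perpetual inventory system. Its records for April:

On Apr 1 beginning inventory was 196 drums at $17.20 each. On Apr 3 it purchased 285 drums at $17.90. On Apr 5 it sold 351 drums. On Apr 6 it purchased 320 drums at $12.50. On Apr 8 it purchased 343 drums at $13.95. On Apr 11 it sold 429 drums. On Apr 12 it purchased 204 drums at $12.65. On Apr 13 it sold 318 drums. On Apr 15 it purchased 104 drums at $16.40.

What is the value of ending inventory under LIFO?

Ending inventory = $5,441.60

Apr 5, 351 sold [LIFO — newest first]: 285 @ $17.90 + 66 @ $17.20 = $6,236.70
Apr 11, 429 sold [LIFO — newest first]: 343 @ $13.95 + 86 @ $12.50 = $5,859.85
Apr 13, 318 sold [LIFO — newest first]: 204 @ $12.65 + 114 @ $12.50 = $4,005.60
Total COGS = $6,236.70 + $5,859.85 + $4,005.60 = $16,102.15
Ending inventory: 130 @ $17.20 + 120 @ $12.50 + 104 @ $16.40 = $5,441.60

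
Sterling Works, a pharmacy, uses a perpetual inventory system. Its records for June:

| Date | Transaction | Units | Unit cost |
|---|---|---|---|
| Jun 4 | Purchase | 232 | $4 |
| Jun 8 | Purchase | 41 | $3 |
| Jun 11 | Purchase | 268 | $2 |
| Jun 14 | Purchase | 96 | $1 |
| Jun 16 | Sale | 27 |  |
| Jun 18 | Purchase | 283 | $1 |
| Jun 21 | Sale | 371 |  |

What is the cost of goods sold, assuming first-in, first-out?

COGS = $1,301

Jun 16, 27 sold [FIFO — oldest first]: 27 @ $4 = $108
Jun 21, 371 sold [FIFO — oldest first]: 205 @ $4 + 41 @ $3 + 125 @ $2 = $1,193
Total COGS = $108 + $1,193 = $1,301
Ending inventory: 143 @ $2 + 96 @ $1 + 283 @ $1 = $665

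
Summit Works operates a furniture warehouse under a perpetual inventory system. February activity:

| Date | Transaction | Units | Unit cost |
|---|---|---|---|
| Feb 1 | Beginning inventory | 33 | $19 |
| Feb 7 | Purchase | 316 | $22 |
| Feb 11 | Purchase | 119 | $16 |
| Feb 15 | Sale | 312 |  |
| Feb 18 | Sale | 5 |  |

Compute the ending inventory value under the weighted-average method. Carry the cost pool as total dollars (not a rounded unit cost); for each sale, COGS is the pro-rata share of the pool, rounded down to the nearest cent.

Ending inventory = $3,059.69

After Feb 1: 33 on hand, pool $627.00 (≈ $19.0000 each)
After Feb 7: 349 on hand, pool $7,579.00 (≈ $21.7163 each)
After Feb 11: 468 on hand, pool $9,483.00 (≈ $20.2628 each)
Feb 15, sell 312: 312/468 × $9,483.00 → $6,322.00
Feb 18, sell 5: 5/156 × $3,161.00 → $101.31
Total COGS = $6,322.00 + $101.31 = $6,423.31
Ending inventory (cost pool remaining) = $3,059.69
Check: goods available $9,483.00 = COGS $6,423.31 + ending $3,059.69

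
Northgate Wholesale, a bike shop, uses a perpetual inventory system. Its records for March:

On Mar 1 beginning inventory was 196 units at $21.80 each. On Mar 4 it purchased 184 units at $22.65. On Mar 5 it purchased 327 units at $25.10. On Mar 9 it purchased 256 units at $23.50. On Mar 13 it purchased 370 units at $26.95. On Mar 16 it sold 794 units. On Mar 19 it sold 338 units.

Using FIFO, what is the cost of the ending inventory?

Ending inventory = $5,416.95

Mar 16, 794 sold [FIFO — oldest first]: 196 @ $21.80 + 184 @ $22.65 + 327 @ $25.10 + 87 @ $23.50 = $18,692.60
Mar 19, 338 sold [FIFO — oldest first]: 169 @ $23.50 + 169 @ $26.95 = $8,526.05
Total COGS = $18,692.60 + $8,526.05 = $27,218.65
Ending inventory: 201 @ $26.95 = $5,416.95
Check: goods available $32,635.60 = COGS $27,218.65 + ending $5,416.95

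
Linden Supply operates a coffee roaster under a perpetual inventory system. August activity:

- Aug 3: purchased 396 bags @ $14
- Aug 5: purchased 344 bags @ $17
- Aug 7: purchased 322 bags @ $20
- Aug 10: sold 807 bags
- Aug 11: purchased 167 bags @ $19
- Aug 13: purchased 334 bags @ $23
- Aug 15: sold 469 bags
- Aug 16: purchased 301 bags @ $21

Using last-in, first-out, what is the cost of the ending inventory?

Ending inventory = $10,499

Aug 10, 807 sold [LIFO — newest first]: 322 @ $20 + 344 @ $17 + 141 @ $14 = $14,262
Aug 15, 469 sold [LIFO — newest first]: 334 @ $23 + 135 @ $19 = $10,247
Total COGS = $14,262 + $10,247 = $24,509
Ending inventory: 255 @ $14 + 32 @ $19 + 301 @ $21 = $10,499
Check: goods available $35,008 = COGS $24,509 + ending $10,499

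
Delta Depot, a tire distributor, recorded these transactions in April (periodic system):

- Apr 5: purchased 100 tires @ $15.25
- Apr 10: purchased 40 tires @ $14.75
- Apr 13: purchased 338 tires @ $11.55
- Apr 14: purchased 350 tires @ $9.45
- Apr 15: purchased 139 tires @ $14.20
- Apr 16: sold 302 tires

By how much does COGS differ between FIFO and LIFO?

FIFO COGS: 100 @ $15.25 + 40 @ $14.75 + 162 @ $11.55 = $3,986.10
LIFO COGS: 139 @ $14.20 + 163 @ $9.45 = $3,514.15
Difference = |$3,986.10 − $3,514.15| = $471.95

$471.95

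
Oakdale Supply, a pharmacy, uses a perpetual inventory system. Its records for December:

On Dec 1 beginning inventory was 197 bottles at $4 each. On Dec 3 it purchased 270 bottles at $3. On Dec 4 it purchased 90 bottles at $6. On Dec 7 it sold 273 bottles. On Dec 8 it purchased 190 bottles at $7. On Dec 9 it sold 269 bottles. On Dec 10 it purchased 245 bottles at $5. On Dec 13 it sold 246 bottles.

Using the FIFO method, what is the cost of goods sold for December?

Dec 7, 273 sold [FIFO — oldest first]: 197 @ $4 + 76 @ $3 = $1,016
Dec 9, 269 sold [FIFO — oldest first]: 194 @ $3 + 75 @ $6 = $1,032
Dec 13, 246 sold [FIFO — oldest first]: 15 @ $6 + 190 @ $7 + 41 @ $5 = $1,625
Total COGS = $1,016 + $1,032 + $1,625 = $3,673
Ending inventory: 204 @ $5 = $1,020

COGS = $3,673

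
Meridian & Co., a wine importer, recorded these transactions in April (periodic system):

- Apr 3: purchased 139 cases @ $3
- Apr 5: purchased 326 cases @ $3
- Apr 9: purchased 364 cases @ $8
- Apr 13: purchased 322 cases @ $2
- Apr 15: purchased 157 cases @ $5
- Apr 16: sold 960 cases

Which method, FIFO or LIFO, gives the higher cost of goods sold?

LIFO

FIFO COGS: 139 @ $3 + 326 @ $3 + 364 @ $8 + 131 @ $2 = $4,569
LIFO COGS: 157 @ $5 + 322 @ $2 + 364 @ $8 + 117 @ $3 = $4,692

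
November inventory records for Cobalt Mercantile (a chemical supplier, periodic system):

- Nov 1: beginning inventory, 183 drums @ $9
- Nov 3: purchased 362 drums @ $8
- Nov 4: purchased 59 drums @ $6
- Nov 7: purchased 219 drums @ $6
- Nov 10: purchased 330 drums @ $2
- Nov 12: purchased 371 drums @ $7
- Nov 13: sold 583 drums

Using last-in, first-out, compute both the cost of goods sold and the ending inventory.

COGS = $3,021; ending inventory = $6,447

Nov 13, 583 sold [LIFO — newest first]: 371 @ $7 + 212 @ $2 = $3,021
Ending inventory: 183 @ $9 + 362 @ $8 + 59 @ $6 + 219 @ $6 + 118 @ $2 = $6,447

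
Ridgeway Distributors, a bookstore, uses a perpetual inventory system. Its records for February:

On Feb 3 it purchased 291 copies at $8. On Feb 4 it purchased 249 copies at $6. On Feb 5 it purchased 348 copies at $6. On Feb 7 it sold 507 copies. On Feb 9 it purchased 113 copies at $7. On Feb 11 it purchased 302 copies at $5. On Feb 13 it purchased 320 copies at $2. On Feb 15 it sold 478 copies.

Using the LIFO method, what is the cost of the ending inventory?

Feb 7, 507 sold [LIFO — newest first]: 348 @ $6 + 159 @ $6 = $3,042
Feb 15, 478 sold [LIFO — newest first]: 320 @ $2 + 158 @ $5 = $1,430
Total COGS = $3,042 + $1,430 = $4,472
Ending inventory: 291 @ $8 + 90 @ $6 + 113 @ $7 + 144 @ $5 = $4,379

Ending inventory = $4,379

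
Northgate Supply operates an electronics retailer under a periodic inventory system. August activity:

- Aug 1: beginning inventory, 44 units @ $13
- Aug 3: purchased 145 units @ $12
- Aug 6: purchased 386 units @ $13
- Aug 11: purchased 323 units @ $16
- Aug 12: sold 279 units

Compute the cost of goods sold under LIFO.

Aug 12, 279 sold [LIFO — newest first]: 279 @ $16 = $4,464
Ending inventory: 44 @ $13 + 145 @ $12 + 386 @ $13 + 44 @ $16 = $8,034
Check: goods available $12,498 = COGS $4,464 + ending $8,034

COGS = $4,464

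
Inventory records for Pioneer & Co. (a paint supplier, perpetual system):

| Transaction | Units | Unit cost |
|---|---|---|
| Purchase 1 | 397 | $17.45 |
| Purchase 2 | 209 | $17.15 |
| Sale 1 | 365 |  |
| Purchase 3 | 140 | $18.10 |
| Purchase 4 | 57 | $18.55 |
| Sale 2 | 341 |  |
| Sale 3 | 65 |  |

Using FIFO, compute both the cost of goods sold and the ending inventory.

Sale 1 (365) [FIFO — oldest first]: 365 @ $17.45 = $6,369.25
Sale 2 (341) [FIFO — oldest first]: 32 @ $17.45 + 209 @ $17.15 + 100 @ $18.10 = $5,952.75
Sale 3 (65) [FIFO — oldest first]: 40 @ $18.10 + 25 @ $18.55 = $1,187.75
Total COGS = $6,369.25 + $5,952.75 + $1,187.75 = $13,509.75
Ending inventory: 32 @ $18.55 = $593.60

COGS = $13,509.75; ending inventory = $593.60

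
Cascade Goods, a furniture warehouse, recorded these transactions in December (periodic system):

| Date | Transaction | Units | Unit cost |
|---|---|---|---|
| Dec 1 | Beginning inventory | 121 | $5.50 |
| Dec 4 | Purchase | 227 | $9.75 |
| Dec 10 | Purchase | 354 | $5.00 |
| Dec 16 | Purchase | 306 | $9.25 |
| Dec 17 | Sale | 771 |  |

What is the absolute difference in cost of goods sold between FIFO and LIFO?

FIFO COGS: 121 @ $5.50 + 227 @ $9.75 + 354 @ $5.00 + 69 @ $9.25 = $5,287.00
LIFO COGS: 306 @ $9.25 + 354 @ $5.00 + 111 @ $9.75 = $5,682.75
Difference = |$5,287.00 − $5,682.75| = $395.75

$395.75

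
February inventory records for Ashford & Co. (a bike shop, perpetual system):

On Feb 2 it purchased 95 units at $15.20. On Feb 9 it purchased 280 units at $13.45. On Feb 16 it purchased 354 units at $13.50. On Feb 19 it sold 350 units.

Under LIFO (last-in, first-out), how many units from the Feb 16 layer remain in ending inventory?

Feb 19, 350 sold [LIFO — newest first]: 350 @ $13.50 = $4,725.00
Ending inventory: 95 @ $15.20 + 280 @ $13.45 + 4 @ $13.50 = $5,264.00
Check: goods available $9,989.00 = COGS $4,725.00 + ending $5,264.00

4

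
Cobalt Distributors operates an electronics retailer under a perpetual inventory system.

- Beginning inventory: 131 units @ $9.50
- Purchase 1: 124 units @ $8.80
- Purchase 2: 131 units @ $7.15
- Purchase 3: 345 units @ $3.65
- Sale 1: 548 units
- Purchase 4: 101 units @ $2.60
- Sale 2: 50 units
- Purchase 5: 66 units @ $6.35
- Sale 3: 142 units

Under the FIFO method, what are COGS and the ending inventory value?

Sale 1 (548) [FIFO — oldest first]: 131 @ $9.50 + 124 @ $8.80 + 131 @ $7.15 + 162 @ $3.65 = $3,863.65
Sale 2 (50) [FIFO — oldest first]: 50 @ $3.65 = $182.50
Sale 3 (142) [FIFO — oldest first]: 133 @ $3.65 + 9 @ $2.60 = $508.85
Total COGS = $3,863.65 + $182.50 + $508.85 = $4,555.00
Ending inventory: 92 @ $2.60 + 66 @ $6.35 = $658.30
Check: goods available $5,213.30 = COGS $4,555.00 + ending $658.30

COGS = $4,555.00; ending inventory = $658.30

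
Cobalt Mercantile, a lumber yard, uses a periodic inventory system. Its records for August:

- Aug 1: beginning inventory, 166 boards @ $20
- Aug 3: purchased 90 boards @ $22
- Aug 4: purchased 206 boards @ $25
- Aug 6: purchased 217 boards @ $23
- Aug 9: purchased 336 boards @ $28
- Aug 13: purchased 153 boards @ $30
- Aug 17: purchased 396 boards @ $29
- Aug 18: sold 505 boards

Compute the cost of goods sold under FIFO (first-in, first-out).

COGS = $11,439

Aug 18, 505 sold [FIFO — oldest first]: 166 @ $20 + 90 @ $22 + 206 @ $25 + 43 @ $23 = $11,439
Ending inventory: 174 @ $23 + 336 @ $28 + 153 @ $30 + 396 @ $29 = $29,484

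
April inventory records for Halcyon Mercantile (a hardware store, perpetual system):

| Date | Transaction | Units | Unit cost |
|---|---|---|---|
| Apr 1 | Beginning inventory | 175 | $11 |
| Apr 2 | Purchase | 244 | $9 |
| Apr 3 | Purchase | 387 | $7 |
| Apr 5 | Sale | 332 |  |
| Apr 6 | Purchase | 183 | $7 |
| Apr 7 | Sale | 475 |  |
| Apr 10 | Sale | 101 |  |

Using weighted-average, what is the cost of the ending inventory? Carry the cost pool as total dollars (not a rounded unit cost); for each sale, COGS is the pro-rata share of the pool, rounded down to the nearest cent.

After Apr 1: 175 on hand, pool $1,925.00 (≈ $11.0000 each)
After Apr 2: 419 on hand, pool $4,121.00 (≈ $9.8353 each)
After Apr 3: 806 on hand, pool $6,830.00 (≈ $8.4739 each)
Apr 5, sell 332: 332/806 × $6,830.00 → $2,813.34
After Apr 6: 657 on hand, pool $5,297.66 (≈ $8.0634 each)
Apr 7, sell 475: 475/657 × $5,297.66 → $3,830.11
Apr 10, sell 101: 101/182 × $1,467.55 → $814.40
Total COGS = $2,813.34 + $3,830.11 + $814.40 = $7,457.85
Ending inventory (cost pool remaining) = $653.15

Ending inventory = $653.15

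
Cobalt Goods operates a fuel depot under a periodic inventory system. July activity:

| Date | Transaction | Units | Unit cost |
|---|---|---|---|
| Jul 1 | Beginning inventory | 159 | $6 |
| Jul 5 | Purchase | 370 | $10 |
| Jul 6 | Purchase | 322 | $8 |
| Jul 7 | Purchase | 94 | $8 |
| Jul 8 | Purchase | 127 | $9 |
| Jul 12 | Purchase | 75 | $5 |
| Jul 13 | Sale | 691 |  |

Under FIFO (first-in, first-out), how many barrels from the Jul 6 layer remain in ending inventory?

160

Jul 13, 691 sold [FIFO — oldest first]: 159 @ $6 + 370 @ $10 + 162 @ $8 = $5,950
Ending inventory: 160 @ $8 + 94 @ $8 + 127 @ $9 + 75 @ $5 = $3,550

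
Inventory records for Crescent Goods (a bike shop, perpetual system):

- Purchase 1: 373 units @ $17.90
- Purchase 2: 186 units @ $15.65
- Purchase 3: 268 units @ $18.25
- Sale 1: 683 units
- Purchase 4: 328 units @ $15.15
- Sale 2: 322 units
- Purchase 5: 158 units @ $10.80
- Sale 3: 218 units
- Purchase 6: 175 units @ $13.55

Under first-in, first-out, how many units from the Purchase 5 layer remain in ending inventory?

90

Sale 1 (683) [FIFO — oldest first]: 373 @ $17.90 + 186 @ $15.65 + 124 @ $18.25 = $11,850.60
Sale 2 (322) [FIFO — oldest first]: 144 @ $18.25 + 178 @ $15.15 = $5,324.70
Sale 3 (218) [FIFO — oldest first]: 150 @ $15.15 + 68 @ $10.80 = $3,006.90
Total COGS = $11,850.60 + $5,324.70 + $3,006.90 = $20,182.20
Ending inventory: 90 @ $10.80 + 175 @ $13.55 = $3,343.25
Check: goods available $23,525.45 = COGS $20,182.20 + ending $3,343.25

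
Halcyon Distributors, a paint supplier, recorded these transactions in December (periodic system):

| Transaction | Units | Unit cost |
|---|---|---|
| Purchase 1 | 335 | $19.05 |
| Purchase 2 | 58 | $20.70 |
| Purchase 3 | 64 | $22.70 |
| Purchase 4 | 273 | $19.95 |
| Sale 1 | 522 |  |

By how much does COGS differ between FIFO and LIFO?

FIFO COGS: 335 @ $19.05 + 58 @ $20.70 + 64 @ $22.70 + 65 @ $19.95 = $10,331.90
LIFO COGS: 273 @ $19.95 + 64 @ $22.70 + 58 @ $20.70 + 127 @ $19.05 = $10,519.10
Difference = |$10,331.90 − $10,519.10| = $187.20

$187.20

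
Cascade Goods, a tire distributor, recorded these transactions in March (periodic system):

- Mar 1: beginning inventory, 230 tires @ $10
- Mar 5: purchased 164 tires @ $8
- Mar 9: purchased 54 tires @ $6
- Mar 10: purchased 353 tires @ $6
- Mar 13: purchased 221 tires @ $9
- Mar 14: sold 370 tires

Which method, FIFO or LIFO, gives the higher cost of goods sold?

FIFO

FIFO COGS: 230 @ $10 + 140 @ $8 = $3,420
LIFO COGS: 221 @ $9 + 149 @ $6 = $2,883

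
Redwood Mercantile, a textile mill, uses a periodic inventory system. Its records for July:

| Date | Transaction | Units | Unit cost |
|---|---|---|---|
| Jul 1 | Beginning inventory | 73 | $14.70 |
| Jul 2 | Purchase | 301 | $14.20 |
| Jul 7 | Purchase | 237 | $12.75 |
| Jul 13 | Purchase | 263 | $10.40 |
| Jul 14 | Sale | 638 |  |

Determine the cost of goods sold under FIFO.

Jul 14, 638 sold [FIFO — oldest first]: 73 @ $14.70 + 301 @ $14.20 + 237 @ $12.75 + 27 @ $10.40 = $8,649.85
Ending inventory: 236 @ $10.40 = $2,454.40

COGS = $8,649.85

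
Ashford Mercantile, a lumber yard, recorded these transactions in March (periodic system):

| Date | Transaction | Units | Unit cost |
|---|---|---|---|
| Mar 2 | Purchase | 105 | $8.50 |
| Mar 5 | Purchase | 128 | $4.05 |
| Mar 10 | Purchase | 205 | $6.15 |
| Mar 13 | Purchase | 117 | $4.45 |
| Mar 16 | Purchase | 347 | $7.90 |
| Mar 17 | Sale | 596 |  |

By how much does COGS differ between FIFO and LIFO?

FIFO COGS: 105 @ $8.50 + 128 @ $4.05 + 205 @ $6.15 + 117 @ $4.45 + 41 @ $7.90 = $3,516.20
LIFO COGS: 347 @ $7.90 + 117 @ $4.45 + 132 @ $6.15 = $4,073.75
Difference = |$3,516.20 − $4,073.75| = $557.55

$557.55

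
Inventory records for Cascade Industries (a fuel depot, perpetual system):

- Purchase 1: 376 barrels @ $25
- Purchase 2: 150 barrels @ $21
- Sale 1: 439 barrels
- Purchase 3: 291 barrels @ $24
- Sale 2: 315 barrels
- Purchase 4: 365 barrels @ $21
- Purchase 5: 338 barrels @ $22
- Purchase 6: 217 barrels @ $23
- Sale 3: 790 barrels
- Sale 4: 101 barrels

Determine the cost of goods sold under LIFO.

COGS = $37,442

Sale 1 (439) [LIFO — newest first]: 150 @ $21 + 289 @ $25 = $10,375
Sale 2 (315) [LIFO — newest first]: 291 @ $24 + 24 @ $25 = $7,584
Sale 3 (790) [LIFO — newest first]: 217 @ $23 + 338 @ $22 + 235 @ $21 = $17,362
Sale 4 (101) [LIFO — newest first]: 101 @ $21 = $2,121
Total COGS = $10,375 + $7,584 + $17,362 + $2,121 = $37,442
Ending inventory: 63 @ $25 + 29 @ $21 = $2,184
Check: goods available $39,626 = COGS $37,442 + ending $2,184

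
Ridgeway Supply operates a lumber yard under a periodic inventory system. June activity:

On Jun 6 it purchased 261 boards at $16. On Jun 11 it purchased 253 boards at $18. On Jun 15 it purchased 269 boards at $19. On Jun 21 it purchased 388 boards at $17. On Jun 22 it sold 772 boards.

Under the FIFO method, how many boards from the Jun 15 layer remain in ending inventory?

11

Jun 22, 772 sold [FIFO — oldest first]: 261 @ $16 + 253 @ $18 + 258 @ $19 = $13,632
Ending inventory: 11 @ $19 + 388 @ $17 = $6,805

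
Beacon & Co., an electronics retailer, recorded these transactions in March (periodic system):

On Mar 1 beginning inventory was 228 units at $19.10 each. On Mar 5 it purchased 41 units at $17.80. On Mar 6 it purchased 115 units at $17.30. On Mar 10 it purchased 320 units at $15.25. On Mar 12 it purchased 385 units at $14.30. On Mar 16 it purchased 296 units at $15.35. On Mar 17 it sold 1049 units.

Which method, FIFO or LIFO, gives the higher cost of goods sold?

FIFO

FIFO COGS: 228 @ $19.10 + 41 @ $17.80 + 115 @ $17.30 + 320 @ $15.25 + 345 @ $14.30 = $16,887.60
LIFO COGS: 296 @ $15.35 + 385 @ $14.30 + 320 @ $15.25 + 48 @ $17.30 = $15,759.50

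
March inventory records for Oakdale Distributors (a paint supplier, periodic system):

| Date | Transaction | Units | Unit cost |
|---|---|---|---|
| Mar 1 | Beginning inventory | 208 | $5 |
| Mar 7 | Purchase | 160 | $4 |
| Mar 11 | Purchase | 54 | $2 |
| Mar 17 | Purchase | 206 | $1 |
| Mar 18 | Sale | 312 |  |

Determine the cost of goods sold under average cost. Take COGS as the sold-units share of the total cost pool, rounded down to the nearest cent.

Mar 18, sell 312: 312/628 × $1,994.00 → $990.64
Ending inventory (cost pool remaining) = $1,003.36
Check: goods available $1,994.00 = COGS $990.64 + ending $1,003.36

COGS = $990.64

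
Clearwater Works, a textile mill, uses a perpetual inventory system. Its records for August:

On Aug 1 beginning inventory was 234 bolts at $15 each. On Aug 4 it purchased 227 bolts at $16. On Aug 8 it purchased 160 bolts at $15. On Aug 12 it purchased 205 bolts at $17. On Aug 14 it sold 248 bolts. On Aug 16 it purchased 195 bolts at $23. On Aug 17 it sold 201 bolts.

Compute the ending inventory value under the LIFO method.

Ending inventory = $8,807

Aug 14, 248 sold [LIFO — newest first]: 205 @ $17 + 43 @ $15 = $4,130
Aug 17, 201 sold [LIFO — newest first]: 195 @ $23 + 6 @ $15 = $4,575
Total COGS = $4,130 + $4,575 = $8,705
Ending inventory: 234 @ $15 + 227 @ $16 + 111 @ $15 = $8,807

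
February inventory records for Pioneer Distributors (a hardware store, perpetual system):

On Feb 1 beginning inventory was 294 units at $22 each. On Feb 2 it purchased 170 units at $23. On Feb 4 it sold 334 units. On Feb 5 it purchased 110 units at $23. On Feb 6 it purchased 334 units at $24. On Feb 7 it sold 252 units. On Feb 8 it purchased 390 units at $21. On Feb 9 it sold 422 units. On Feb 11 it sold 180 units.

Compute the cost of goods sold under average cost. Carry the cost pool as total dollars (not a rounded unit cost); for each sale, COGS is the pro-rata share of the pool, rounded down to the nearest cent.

COGS = $26,682.69

After Feb 1: 294 on hand, pool $6,468.00 (≈ $22.0000 each)
After Feb 2: 464 on hand, pool $10,378.00 (≈ $22.3664 each)
Feb 4, sell 334: 334/464 × $10,378.00 → $7,470.37
After Feb 5: 240 on hand, pool $5,437.63 (≈ $22.6568 each)
After Feb 6: 574 on hand, pool $13,453.63 (≈ $23.4384 each)
Feb 7, sell 252: 252/574 × $13,453.63 → $5,906.47
After Feb 8: 712 on hand, pool $15,737.16 (≈ $22.1028 each)
Feb 9, sell 422: 422/712 × $15,737.16 → $9,327.36
Feb 11, sell 180: 180/290 × $6,409.80 → $3,978.49
Total COGS = $7,470.37 + $5,906.47 + $9,327.36 + $3,978.49 = $26,682.69
Ending inventory (cost pool remaining) = $2,431.31
Check: goods available $29,114.00 = COGS $26,682.69 + ending $2,431.31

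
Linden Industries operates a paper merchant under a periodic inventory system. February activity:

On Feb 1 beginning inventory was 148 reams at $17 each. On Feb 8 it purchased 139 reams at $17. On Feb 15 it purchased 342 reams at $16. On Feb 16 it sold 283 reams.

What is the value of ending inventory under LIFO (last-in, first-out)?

Ending inventory = $5,823

Feb 16, 283 sold [LIFO — newest first]: 283 @ $16 = $4,528
Ending inventory: 148 @ $17 + 139 @ $17 + 59 @ $16 = $5,823
Check: goods available $10,351 = COGS $4,528 + ending $5,823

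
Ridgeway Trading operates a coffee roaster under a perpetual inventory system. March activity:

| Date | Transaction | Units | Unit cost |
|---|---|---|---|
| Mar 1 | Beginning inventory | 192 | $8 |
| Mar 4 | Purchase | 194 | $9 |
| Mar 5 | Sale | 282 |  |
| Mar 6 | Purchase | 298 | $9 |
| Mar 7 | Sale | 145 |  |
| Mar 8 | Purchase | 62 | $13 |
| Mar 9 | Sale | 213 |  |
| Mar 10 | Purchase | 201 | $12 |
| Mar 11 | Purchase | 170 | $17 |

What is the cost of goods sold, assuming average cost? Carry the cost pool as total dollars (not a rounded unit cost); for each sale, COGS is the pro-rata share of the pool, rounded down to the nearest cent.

COGS = $5,744.58

After Mar 1: 192 on hand, pool $1,536.00 (≈ $8.0000 each)
After Mar 4: 386 on hand, pool $3,282.00 (≈ $8.5026 each)
Mar 5, sell 282: 282/386 × $3,282.00 → $2,397.73
After Mar 6: 402 on hand, pool $3,566.27 (≈ $8.8713 each)
Mar 7, sell 145: 145/402 × $3,566.27 → $1,286.34
After Mar 8: 319 on hand, pool $3,085.93 (≈ $9.6738 each)
Mar 9, sell 213: 213/319 × $3,085.93 → $2,060.51
After Mar 10: 307 on hand, pool $3,437.42 (≈ $11.1968 each)
After Mar 11: 477 on hand, pool $6,327.42 (≈ $13.2650 each)
Total COGS = $2,397.73 + $1,286.34 + $2,060.51 = $5,744.58
Ending inventory (cost pool remaining) = $6,327.42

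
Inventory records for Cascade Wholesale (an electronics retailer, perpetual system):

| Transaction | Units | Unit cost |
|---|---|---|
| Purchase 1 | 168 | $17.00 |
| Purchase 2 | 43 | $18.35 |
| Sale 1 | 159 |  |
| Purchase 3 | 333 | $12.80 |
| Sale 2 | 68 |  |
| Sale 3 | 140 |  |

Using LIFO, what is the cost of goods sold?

Sale 1 (159) [LIFO — newest first]: 43 @ $18.35 + 116 @ $17.00 = $2,761.05
Sale 2 (68) [LIFO — newest first]: 68 @ $12.80 = $870.40
Sale 3 (140) [LIFO — newest first]: 140 @ $12.80 = $1,792.00
Total COGS = $2,761.05 + $870.40 + $1,792.00 = $5,423.45
Ending inventory: 52 @ $17.00 + 125 @ $12.80 = $2,484.00

COGS = $5,423.45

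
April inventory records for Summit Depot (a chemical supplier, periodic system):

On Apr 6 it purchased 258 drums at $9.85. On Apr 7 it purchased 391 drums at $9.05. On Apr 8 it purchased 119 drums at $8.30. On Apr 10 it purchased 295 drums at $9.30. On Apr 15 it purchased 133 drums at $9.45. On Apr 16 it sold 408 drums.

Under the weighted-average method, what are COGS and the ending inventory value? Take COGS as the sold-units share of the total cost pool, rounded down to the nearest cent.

Apr 16, sell 408: 408/1196 × $11,067.90 → $3,775.67
Ending inventory (cost pool remaining) = $7,292.23

COGS = $3,775.67; ending inventory = $7,292.23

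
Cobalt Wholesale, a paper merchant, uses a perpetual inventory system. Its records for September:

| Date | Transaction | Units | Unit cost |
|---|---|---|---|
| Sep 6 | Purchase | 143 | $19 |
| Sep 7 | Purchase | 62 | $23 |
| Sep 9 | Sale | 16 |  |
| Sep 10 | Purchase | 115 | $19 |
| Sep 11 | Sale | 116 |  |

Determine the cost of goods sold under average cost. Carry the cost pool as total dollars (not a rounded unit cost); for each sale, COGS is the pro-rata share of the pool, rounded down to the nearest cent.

After Sep 6: 143 on hand, pool $2,717.00 (≈ $19.0000 each)
After Sep 7: 205 on hand, pool $4,143.00 (≈ $20.2098 each)
Sep 9, sell 16: 16/205 × $4,143.00 → $323.35
After Sep 10: 304 on hand, pool $6,004.65 (≈ $19.7521 each)
Sep 11, sell 116: 116/304 × $6,004.65 → $2,291.24
Total COGS = $323.35 + $2,291.24 = $2,614.59
Ending inventory (cost pool remaining) = $3,713.41

COGS = $2,614.59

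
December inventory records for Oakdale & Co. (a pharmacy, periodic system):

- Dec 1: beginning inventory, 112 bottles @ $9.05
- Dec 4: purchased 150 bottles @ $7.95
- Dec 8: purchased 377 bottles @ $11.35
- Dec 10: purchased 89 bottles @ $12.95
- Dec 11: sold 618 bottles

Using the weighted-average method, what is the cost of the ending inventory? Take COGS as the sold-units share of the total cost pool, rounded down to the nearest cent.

Ending inventory = $1,154.04

Dec 11, sell 618: 618/728 × $7,637.60 → $6,483.56
Ending inventory (cost pool remaining) = $1,154.04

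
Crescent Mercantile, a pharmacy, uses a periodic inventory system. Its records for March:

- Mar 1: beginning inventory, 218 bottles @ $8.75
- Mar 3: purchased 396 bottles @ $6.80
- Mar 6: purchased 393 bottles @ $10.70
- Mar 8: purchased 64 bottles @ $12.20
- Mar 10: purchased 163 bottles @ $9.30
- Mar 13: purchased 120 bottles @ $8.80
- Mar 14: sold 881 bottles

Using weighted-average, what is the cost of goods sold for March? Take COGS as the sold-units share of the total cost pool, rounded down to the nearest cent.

COGS = $7,910.84

Mar 14, sell 881: 881/1354 × $12,158.10 → $7,910.84
Ending inventory (cost pool remaining) = $4,247.26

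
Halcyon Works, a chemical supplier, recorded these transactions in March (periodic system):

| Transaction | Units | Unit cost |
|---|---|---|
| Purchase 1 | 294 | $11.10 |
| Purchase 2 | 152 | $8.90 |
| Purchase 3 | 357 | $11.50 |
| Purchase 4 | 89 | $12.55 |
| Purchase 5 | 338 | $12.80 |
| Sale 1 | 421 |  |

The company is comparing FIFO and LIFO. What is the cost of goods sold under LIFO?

FIFO COGS: 294 @ $11.10 + 127 @ $8.90 = $4,393.70
LIFO COGS: 338 @ $12.80 + 83 @ $12.55 = $5,368.05

COGS = $5,368.05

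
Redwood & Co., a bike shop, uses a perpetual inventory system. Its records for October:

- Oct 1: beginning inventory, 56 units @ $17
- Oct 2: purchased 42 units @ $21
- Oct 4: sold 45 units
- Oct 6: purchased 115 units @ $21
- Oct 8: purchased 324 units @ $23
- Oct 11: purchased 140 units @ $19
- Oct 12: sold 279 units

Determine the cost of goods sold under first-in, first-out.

COGS = $6,802

Oct 4, 45 sold [FIFO — oldest first]: 45 @ $17 = $765
Oct 12, 279 sold [FIFO — oldest first]: 11 @ $17 + 42 @ $21 + 115 @ $21 + 111 @ $23 = $6,037
Total COGS = $765 + $6,037 = $6,802
Ending inventory: 213 @ $23 + 140 @ $19 = $7,559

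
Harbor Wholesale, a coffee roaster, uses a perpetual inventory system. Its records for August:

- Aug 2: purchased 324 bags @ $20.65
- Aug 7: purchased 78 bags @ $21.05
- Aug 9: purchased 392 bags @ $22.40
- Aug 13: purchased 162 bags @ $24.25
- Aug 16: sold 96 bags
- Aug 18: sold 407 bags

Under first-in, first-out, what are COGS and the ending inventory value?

COGS = $10,594.90; ending inventory = $10,446.90

Aug 16, 96 sold [FIFO — oldest first]: 96 @ $20.65 = $1,982.40
Aug 18, 407 sold [FIFO — oldest first]: 228 @ $20.65 + 78 @ $21.05 + 101 @ $22.40 = $8,612.50
Total COGS = $1,982.40 + $8,612.50 = $10,594.90
Ending inventory: 291 @ $22.40 + 162 @ $24.25 = $10,446.90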